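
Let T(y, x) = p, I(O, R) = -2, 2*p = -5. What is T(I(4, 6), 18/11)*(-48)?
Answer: 120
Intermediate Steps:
p = -5/2 (p = (1/2)*(-5) = -5/2 ≈ -2.5000)
T(y, x) = -5/2
T(I(4, 6), 18/11)*(-48) = -5/2*(-48) = 120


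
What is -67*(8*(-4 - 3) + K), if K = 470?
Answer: -27738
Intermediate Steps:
-67*(8*(-4 - 3) + K) = -67*(8*(-4 - 3) + 470) = -67*(8*(-7) + 470) = -67*(-56 + 470) = -67*414 = -27738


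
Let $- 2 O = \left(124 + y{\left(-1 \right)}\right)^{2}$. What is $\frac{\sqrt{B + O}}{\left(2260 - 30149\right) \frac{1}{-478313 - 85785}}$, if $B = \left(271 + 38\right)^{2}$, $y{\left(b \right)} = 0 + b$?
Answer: $\frac{846147 \sqrt{39074}}{27889} \approx 5997.3$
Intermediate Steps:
$y{\left(b \right)} = b$
$O = - \frac{15129}{2}$ ($O = - \frac{\left(124 - 1\right)^{2}}{2} = - \frac{123^{2}}{2} = \left(- \frac{1}{2}\right) 15129 = - \frac{15129}{2} \approx -7564.5$)
$B = 95481$ ($B = 309^{2} = 95481$)
$\frac{\sqrt{B + O}}{\left(2260 - 30149\right) \frac{1}{-478313 - 85785}} = \frac{\sqrt{95481 - \frac{15129}{2}}}{\left(2260 - 30149\right) \frac{1}{-478313 - 85785}} = \frac{\sqrt{\frac{175833}{2}}}{\left(-27889\right) \frac{1}{-564098}} = \frac{\frac{3}{2} \sqrt{39074}}{\left(-27889\right) \left(- \frac{1}{564098}\right)} = \frac{\frac{3}{2} \sqrt{39074}}{\frac{27889}{564098}} = \frac{3 \sqrt{39074}}{2} \cdot \frac{564098}{27889} = \frac{846147 \sqrt{39074}}{27889}$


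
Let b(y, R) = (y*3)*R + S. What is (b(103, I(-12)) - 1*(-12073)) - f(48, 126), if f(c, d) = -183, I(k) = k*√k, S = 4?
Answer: 12260 - 7416*I*√3 ≈ 12260.0 - 12845.0*I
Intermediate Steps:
I(k) = k^(3/2)
b(y, R) = 4 + 3*R*y (b(y, R) = (y*3)*R + 4 = (3*y)*R + 4 = 3*R*y + 4 = 4 + 3*R*y)
(b(103, I(-12)) - 1*(-12073)) - f(48, 126) = ((4 + 3*(-12)^(3/2)*103) - 1*(-12073)) - 1*(-183) = ((4 + 3*(-24*I*√3)*103) + 12073) + 183 = ((4 - 7416*I*√3) + 12073) + 183 = (12077 - 7416*I*√3) + 183 = 12260 - 7416*I*√3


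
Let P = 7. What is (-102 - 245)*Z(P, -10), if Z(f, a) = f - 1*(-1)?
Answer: -2776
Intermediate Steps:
Z(f, a) = 1 + f (Z(f, a) = f + 1 = 1 + f)
(-102 - 245)*Z(P, -10) = (-102 - 245)*(1 + 7) = -347*8 = -2776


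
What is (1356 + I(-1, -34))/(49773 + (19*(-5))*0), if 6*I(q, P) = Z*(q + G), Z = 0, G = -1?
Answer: 452/16591 ≈ 0.027244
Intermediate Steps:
I(q, P) = 0 (I(q, P) = (0*(q - 1))/6 = (0*(-1 + q))/6 = (⅙)*0 = 0)
(1356 + I(-1, -34))/(49773 + (19*(-5))*0) = (1356 + 0)/(49773 + (19*(-5))*0) = 1356/(49773 - 95*0) = 1356/(49773 + 0) = 1356/49773 = 1356*(1/49773) = 452/16591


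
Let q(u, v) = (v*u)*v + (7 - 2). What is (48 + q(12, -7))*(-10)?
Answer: -6410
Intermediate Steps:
q(u, v) = 5 + u*v² (q(u, v) = (u*v)*v + 5 = u*v² + 5 = 5 + u*v²)
(48 + q(12, -7))*(-10) = (48 + (5 + 12*(-7)²))*(-10) = (48 + (5 + 12*49))*(-10) = (48 + (5 + 588))*(-10) = (48 + 593)*(-10) = 641*(-10) = -6410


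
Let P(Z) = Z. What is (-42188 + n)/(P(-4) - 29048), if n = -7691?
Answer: 49879/29052 ≈ 1.7169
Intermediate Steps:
(-42188 + n)/(P(-4) - 29048) = (-42188 - 7691)/(-4 - 29048) = -49879/(-29052) = -49879*(-1/29052) = 49879/29052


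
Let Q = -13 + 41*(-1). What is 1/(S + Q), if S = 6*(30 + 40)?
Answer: 1/366 ≈ 0.0027322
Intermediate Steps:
S = 420 (S = 6*70 = 420)
Q = -54 (Q = -13 - 41 = -54)
1/(S + Q) = 1/(420 - 54) = 1/366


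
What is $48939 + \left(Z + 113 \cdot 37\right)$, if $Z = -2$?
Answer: $53118$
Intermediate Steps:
$48939 + \left(Z + 113 \cdot 37\right) = 48939 + \left(-2 + 113 \cdot 37\right) = 48939 + \left(-2 + 4181\right) = 48939 + 4179 = 53118$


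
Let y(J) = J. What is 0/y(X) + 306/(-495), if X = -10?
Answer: -34/55 ≈ -0.61818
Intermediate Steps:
0/y(X) + 306/(-495) = 0/(-10) + 306/(-495) = 0*(-1/10) + 306*(-1/495) = 0 - 34/55 = -34/55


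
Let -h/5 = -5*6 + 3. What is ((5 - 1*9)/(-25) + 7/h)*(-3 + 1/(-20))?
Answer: -8723/13500 ≈ -0.64615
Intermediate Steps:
h = 135 (h = -5*(-5*6 + 3) = -5*(-30 + 3) = -5*(-27) = 135)
((5 - 1*9)/(-25) + 7/h)*(-3 + 1/(-20)) = ((5 - 1*9)/(-25) + 7/135)*(-3 + 1/(-20)) = ((5 - 9)*(-1/25) + 7*(1/135))*(-3 - 1/20) = (-4*(-1/25) + 7/135)*(-61/20) = (4/25 + 7/135)*(-61/20) = (143/675)*(-61/20) = -8723/13500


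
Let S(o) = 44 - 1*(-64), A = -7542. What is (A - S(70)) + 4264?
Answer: -3386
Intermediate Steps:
S(o) = 108 (S(o) = 44 + 64 = 108)
(A - S(70)) + 4264 = (-7542 - 1*108) + 4264 = (-7542 - 108) + 4264 = -7650 + 4264 = -3386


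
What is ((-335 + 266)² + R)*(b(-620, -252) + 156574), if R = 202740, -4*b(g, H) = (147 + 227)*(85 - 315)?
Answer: 36951570579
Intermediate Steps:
b(g, H) = 21505 (b(g, H) = -(147 + 227)*(85 - 315)/4 = -187*(-230)/2 = -¼*(-86020) = 21505)
((-335 + 266)² + R)*(b(-620, -252) + 156574) = ((-335 + 266)² + 202740)*(21505 + 156574) = ((-69)² + 202740)*178079 = (4761 + 202740)*178079 = 207501*178079 = 36951570579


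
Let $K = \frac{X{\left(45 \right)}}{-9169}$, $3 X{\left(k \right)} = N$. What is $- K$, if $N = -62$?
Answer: $- \frac{62}{27507} \approx -0.002254$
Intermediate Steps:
$X{\left(k \right)} = - \frac{62}{3}$ ($X{\left(k \right)} = \frac{1}{3} \left(-62\right) = - \frac{62}{3}$)
$K = \frac{62}{27507}$ ($K = - \frac{62}{3 \left(-9169\right)} = \left(- \frac{62}{3}\right) \left(- \frac{1}{9169}\right) = \frac{62}{27507} \approx 0.002254$)
$- K = \left(-1\right) \frac{62}{27507} = - \frac{62}{27507}$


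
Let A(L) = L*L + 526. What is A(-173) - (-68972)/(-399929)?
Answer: 12179768723/399929 ≈ 30455.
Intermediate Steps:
A(L) = 526 + L² (A(L) = L² + 526 = 526 + L²)
A(-173) - (-68972)/(-399929) = (526 + (-173)²) - (-68972)/(-399929) = (526 + 29929) - (-68972)*(-1)/399929 = 30455 - 1*68972/399929 = 30455 - 68972/399929 = 12179768723/399929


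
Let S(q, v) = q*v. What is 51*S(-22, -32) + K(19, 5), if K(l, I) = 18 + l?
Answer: 35941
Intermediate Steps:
51*S(-22, -32) + K(19, 5) = 51*(-22*(-32)) + (18 + 19) = 51*704 + 37 = 35904 + 37 = 35941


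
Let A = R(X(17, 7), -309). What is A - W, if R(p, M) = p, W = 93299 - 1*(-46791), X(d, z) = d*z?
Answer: -139971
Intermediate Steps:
W = 140090 (W = 93299 + 46791 = 140090)
A = 119 (A = 17*7 = 119)
A - W = 119 - 1*140090 = 119 - 140090 = -139971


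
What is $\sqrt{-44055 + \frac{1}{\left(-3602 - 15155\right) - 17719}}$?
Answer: $\frac{i \sqrt{14653778700539}}{18238} \approx 209.89 i$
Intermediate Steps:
$\sqrt{-44055 + \frac{1}{\left(-3602 - 15155\right) - 17719}} = \sqrt{-44055 + \frac{1}{-18757 - 17719}} = \sqrt{-44055 + \frac{1}{-36476}} = \sqrt{-44055 - \frac{1}{36476}} = \sqrt{- \frac{1606950181}{36476}} = \frac{i \sqrt{14653778700539}}{18238}$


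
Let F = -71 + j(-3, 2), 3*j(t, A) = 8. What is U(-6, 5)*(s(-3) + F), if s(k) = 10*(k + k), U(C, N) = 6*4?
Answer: -3080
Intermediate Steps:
U(C, N) = 24
j(t, A) = 8/3 (j(t, A) = (⅓)*8 = 8/3)
F = -205/3 (F = -71 + 8/3 = -205/3 ≈ -68.333)
s(k) = 20*k (s(k) = 10*(2*k) = 20*k)
U(-6, 5)*(s(-3) + F) = 24*(20*(-3) - 205/3) = 24*(-60 - 205/3) = 24*(-385/3) = -3080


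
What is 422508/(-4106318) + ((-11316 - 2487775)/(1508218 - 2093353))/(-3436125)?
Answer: -60678827152182817/589725047110381875 ≈ -0.10289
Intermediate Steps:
422508/(-4106318) + ((-11316 - 2487775)/(1508218 - 2093353))/(-3436125) = 422508*(-1/4106318) - 2499091/(-585135)*(-1/3436125) = -211254/2053159 - 2499091*(-1/585135)*(-1/3436125) = -211254/2053159 + (2499091/585135)*(-1/3436125) = -211254/2053159 - 357013/287228143125 = -60678827152182817/589725047110381875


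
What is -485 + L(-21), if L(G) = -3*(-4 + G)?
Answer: -410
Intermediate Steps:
L(G) = 12 - 3*G
-485 + L(-21) = -485 + (12 - 3*(-21)) = -485 + (12 + 63) = -485 + 75 = -410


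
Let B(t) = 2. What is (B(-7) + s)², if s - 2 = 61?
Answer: 4225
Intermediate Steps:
s = 63 (s = 2 + 61 = 63)
(B(-7) + s)² = (2 + 63)² = 65² = 4225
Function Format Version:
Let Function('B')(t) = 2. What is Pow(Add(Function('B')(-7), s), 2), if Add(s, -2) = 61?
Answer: 4225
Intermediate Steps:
s = 63 (s = Add(2, 61) = 63)
Pow(Add(Function('B')(-7), s), 2) = Pow(Add(2, 63), 2) = Pow(65, 2) = 4225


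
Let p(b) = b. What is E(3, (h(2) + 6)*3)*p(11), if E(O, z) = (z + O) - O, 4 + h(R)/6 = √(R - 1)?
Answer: -396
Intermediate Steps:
h(R) = -24 + 6*√(-1 + R) (h(R) = -24 + 6*√(R - 1) = -24 + 6*√(-1 + R))
E(O, z) = z (E(O, z) = (O + z) - O = z)
E(3, (h(2) + 6)*3)*p(11) = (((-24 + 6*√(-1 + 2)) + 6)*3)*11 = (((-24 + 6*√1) + 6)*3)*11 = (((-24 + 6*1) + 6)*3)*11 = (((-24 + 6) + 6)*3)*11 = ((-18 + 6)*3)*11 = -12*3*11 = -36*11 = -396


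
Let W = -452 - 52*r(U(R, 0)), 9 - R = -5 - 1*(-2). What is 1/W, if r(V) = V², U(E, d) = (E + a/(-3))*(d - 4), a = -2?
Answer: -9/1205476 ≈ -7.4659e-6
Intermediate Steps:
R = 12 (R = 9 - (-5 - 1*(-2)) = 9 - (-5 + 2) = 9 - 1*(-3) = 9 + 3 = 12)
U(E, d) = (-4 + d)*(⅔ + E) (U(E, d) = (E - 2/(-3))*(d - 4) = (E - 2*(-⅓))*(-4 + d) = (E + ⅔)*(-4 + d) = (⅔ + E)*(-4 + d) = (-4 + d)*(⅔ + E))
W = -1205476/9 (W = -452 - 52*(-8/3 - 4*12 + (⅔)*0 + 12*0)² = -452 - 52*(-8/3 - 48 + 0 + 0)² = -452 - 52*(-152/3)² = -452 - 52*23104/9 = -452 - 1201408/9 = -1205476/9 ≈ -1.3394e+5)
1/W = 1/(-1205476/9) = -9/1205476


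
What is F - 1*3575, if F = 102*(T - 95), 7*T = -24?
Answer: -95303/7 ≈ -13615.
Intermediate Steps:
T = -24/7 (T = (⅐)*(-24) = -24/7 ≈ -3.4286)
F = -70278/7 (F = 102*(-24/7 - 95) = 102*(-689/7) = -70278/7 ≈ -10040.)
F - 1*3575 = -70278/7 - 1*3575 = -70278/7 - 3575 = -95303/7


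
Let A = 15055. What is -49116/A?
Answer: -49116/15055 ≈ -3.2624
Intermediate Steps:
-49116/A = -49116/15055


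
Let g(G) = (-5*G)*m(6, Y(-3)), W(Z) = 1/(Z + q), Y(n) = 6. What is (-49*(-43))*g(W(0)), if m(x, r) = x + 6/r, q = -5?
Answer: 14749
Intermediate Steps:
W(Z) = 1/(-5 + Z) (W(Z) = 1/(Z - 5) = 1/(-5 + Z))
m(x, r) = x + 6/r
g(G) = -35*G (g(G) = (-5*G)*(6 + 6/6) = (-5*G)*(6 + 6*(1/6)) = (-5*G)*(6 + 1) = -5*G*7 = -35*G)
(-49*(-43))*g(W(0)) = (-49*(-43))*(-35/(-5 + 0)) = 2107*(-35/(-5)) = 2107*(-35*(-1/5)) = 2107*7 = 14749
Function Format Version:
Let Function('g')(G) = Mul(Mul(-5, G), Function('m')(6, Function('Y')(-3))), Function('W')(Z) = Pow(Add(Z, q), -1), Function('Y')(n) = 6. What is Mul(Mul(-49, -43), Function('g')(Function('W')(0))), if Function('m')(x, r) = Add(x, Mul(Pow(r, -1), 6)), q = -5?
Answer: 14749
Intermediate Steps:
Function('W')(Z) = Pow(Add(-5, Z), -1) (Function('W')(Z) = Pow(Add(Z, -5), -1) = Pow(Add(-5, Z), -1))
Function('m')(x, r) = Add(x, Mul(6, Pow(r, -1)))
Function('g')(G) = Mul(-35, G) (Function('g')(G) = Mul(Mul(-5, G), Add(6, Mul(6, Pow(6, -1)))) = Mul(Mul(-5, G), Add(6, Mul(6, Rational(1, 6)))) = Mul(Mul(-5, G), Add(6, 1)) = Mul(Mul(-5, G), 7) = Mul(-35, G))
Mul(Mul(-49, -43), Function('g')(Function('W')(0))) = Mul(Mul(-49, -43), Mul(-35, Pow(Add(-5, 0), -1))) = Mul(2107, Mul(-35, Pow(-5, -1))) = Mul(2107, Mul(-35, Rational(-1, 5))) = Mul(2107, 7) = 14749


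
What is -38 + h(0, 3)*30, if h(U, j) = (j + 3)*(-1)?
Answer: -218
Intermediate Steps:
h(U, j) = -3 - j (h(U, j) = (3 + j)*(-1) = -3 - j)
-38 + h(0, 3)*30 = -38 + (-3 - 1*3)*30 = -38 + (-3 - 3)*30 = -38 - 6*30 = -38 - 180 = -218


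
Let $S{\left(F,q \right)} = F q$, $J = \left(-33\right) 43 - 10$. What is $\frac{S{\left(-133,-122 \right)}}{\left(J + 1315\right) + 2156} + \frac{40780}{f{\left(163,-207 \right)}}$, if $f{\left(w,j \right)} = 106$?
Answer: $\frac{21248179}{54113} \approx 392.66$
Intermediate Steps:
$J = -1429$ ($J = -1419 - 10 = -1429$)
$\frac{S{\left(-133,-122 \right)}}{\left(J + 1315\right) + 2156} + \frac{40780}{f{\left(163,-207 \right)}} = \frac{\left(-133\right) \left(-122\right)}{\left(-1429 + 1315\right) + 2156} + \frac{40780}{106} = \frac{16226}{-114 + 2156} + 40780 \cdot \frac{1}{106} = \frac{16226}{2042} + \frac{20390}{53} = 16226 \cdot \frac{1}{2042} + \frac{20390}{53} = \frac{8113}{1021} + \frac{20390}{53} = \frac{21248179}{54113}$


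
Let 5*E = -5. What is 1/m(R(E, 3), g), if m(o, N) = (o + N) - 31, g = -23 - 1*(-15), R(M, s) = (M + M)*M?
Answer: -1/37 ≈ -0.027027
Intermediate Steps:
E = -1 (E = (⅕)*(-5) = -1)
R(M, s) = 2*M² (R(M, s) = (2*M)*M = 2*M²)
g = -8 (g = -23 + 15 = -8)
m(o, N) = -31 + N + o (m(o, N) = (N + o) - 31 = -31 + N + o)
1/m(R(E, 3), g) = 1/(-31 - 8 + 2*(-1)²) = 1/(-31 - 8 + 2*1) = 1/(-31 - 8 + 2) = 1/(-37) = -1/37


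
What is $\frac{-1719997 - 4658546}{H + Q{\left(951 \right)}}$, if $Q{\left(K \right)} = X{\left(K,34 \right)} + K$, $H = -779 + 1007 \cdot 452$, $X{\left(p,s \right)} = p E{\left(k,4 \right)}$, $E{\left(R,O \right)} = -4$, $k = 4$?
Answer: $- \frac{6378543}{451532} \approx -14.126$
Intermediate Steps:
$X{\left(p,s \right)} = - 4 p$ ($X{\left(p,s \right)} = p \left(-4\right) = - 4 p$)
$H = 454385$ ($H = -779 + 455164 = 454385$)
$Q{\left(K \right)} = - 3 K$ ($Q{\left(K \right)} = - 4 K + K = - 3 K$)
$\frac{-1719997 - 4658546}{H + Q{\left(951 \right)}} = \frac{-1719997 - 4658546}{454385 - 2853} = - \frac{6378543}{454385 - 2853} = - \frac{6378543}{451532}$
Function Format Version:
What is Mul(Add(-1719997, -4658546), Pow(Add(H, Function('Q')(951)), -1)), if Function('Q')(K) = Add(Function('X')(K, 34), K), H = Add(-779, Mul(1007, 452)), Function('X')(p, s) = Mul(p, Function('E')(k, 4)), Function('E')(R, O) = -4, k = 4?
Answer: Rational(-6378543, 451532) ≈ -14.126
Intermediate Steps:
Function('X')(p, s) = Mul(-4, p) (Function('X')(p, s) = Mul(p, -4) = Mul(-4, p))
H = 454385 (H = Add(-779, 455164) = 454385)
Function('Q')(K) = Mul(-3, K) (Function('Q')(K) = Add(Mul(-4, K), K) = Mul(-3, K))
Mul(Add(-1719997, -4658546), Pow(Add(H, Function('Q')(951)), -1)) = Mul(Add(-1719997, -4658546), Pow(Add(454385, Mul(-3, 951)), -1)) = Mul(-6378543, Pow(Add(454385, -2853), -1)) = Mul(-6378543, Pow(451532, -1)) = Mul(-6378543, Rational(1, 451532)) = Rational(-6378543, 451532)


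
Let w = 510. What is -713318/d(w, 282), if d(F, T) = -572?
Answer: 356659/286 ≈ 1247.1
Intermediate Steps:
-713318/d(w, 282) = -713318/(-572) = -713318*(-1/572) = 356659/286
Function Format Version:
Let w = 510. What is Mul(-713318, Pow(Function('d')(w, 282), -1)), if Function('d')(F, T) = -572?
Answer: Rational(356659, 286) ≈ 1247.1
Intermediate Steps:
Mul(-713318, Pow(Function('d')(w, 282), -1)) = Mul(-713318, Pow(-572, -1)) = Mul(-713318, Rational(-1, 572)) = Rational(356659, 286)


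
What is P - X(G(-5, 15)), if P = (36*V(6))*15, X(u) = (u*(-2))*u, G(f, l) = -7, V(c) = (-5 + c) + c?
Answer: 3878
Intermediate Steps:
V(c) = -5 + 2*c
X(u) = -2*u² (X(u) = (-2*u)*u = -2*u²)
P = 3780 (P = (36*(-5 + 2*6))*15 = (36*(-5 + 12))*15 = (36*7)*15 = 252*15 = 3780)
P - X(G(-5, 15)) = 3780 - (-2)*(-7)² = 3780 - (-2)*49 = 3780 - 1*(-98) = 3780 + 98 = 3878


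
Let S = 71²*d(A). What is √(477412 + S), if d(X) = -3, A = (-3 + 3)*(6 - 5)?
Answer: √462289 ≈ 679.92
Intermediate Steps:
A = 0 (A = 0*1 = 0)
S = -15123 (S = 71²*(-3) = 5041*(-3) = -15123)
√(477412 + S) = √(477412 - 15123) = √462289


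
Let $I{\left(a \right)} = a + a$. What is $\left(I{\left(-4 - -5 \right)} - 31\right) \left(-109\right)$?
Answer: $3161$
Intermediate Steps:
$I{\left(a \right)} = 2 a$
$\left(I{\left(-4 - -5 \right)} - 31\right) \left(-109\right) = \left(2 \left(-4 - -5\right) - 31\right) \left(-109\right) = \left(2 \left(-4 + 5\right) - 31\right) \left(-109\right) = \left(2 \cdot 1 - 31\right) \left(-109\right) = \left(2 - 31\right) \left(-109\right) = \left(-29\right) \left(-109\right) = 3161$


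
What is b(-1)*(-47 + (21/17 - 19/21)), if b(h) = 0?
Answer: 0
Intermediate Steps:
b(-1)*(-47 + (21/17 - 19/21)) = 0*(-47 + (21/17 - 19/21)) = 0*(-47 + 118/357) = 0*(-16661/357) = 0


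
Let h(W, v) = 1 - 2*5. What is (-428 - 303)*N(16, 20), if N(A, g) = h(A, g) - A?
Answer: 18275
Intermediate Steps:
h(W, v) = -9 (h(W, v) = 1 - 10 = -9)
N(A, g) = -9 - A
(-428 - 303)*N(16, 20) = (-428 - 303)*(-9 - 1*16) = -731*(-9 - 16) = -731*(-25) = 18275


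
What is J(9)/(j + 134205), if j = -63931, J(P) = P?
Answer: 9/70274 ≈ 0.00012807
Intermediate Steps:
J(9)/(j + 134205) = 9/(-63931 + 134205) = 9/70274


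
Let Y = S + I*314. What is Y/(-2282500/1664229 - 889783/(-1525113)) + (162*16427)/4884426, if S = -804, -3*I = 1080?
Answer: 26136454136071030630605/180928885296373967 ≈ 1.4446e+5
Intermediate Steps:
I = -360 (I = -⅓*1080 = -360)
Y = -113844 (Y = -804 - 360*314 = -804 - 113040 = -113844)
Y/(-2282500/1664229 - 889783/(-1525113)) + (162*16427)/4884426 = -113844/(-2282500/1664229 - 889783/(-1525113)) + (162*16427)/4884426 = -113844/(-2282500*1/1664229 - 889783*(-1/1525113)) + 2661174*(1/4884426) = -113844/(-2282500/1664229 + 889783/1525113) + 147843/271357 = -113844/(-666755916731/846045760959) + 147843/271357 = -113844*(-846045760959/666755916731) + 147843/271357 = 96317233610616396/666755916731 + 147843/271357 = 26136454136071030630605/180928885296373967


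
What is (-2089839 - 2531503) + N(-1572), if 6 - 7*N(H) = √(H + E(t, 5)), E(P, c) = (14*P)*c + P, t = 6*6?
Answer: -32349388/7 - 2*√246/7 ≈ -4.6213e+6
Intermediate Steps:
t = 36
E(P, c) = P + 14*P*c (E(P, c) = 14*P*c + P = P + 14*P*c)
N(H) = 6/7 - √(2556 + H)/7 (N(H) = 6/7 - √(H + 36*(1 + 14*5))/7 = 6/7 - √(H + 36*(1 + 70))/7 = 6/7 - √(H + 36*71)/7 = 6/7 - √(H + 2556)/7 = 6/7 - √(2556 + H)/7)
(-2089839 - 2531503) + N(-1572) = (-2089839 - 2531503) + (6/7 - √(2556 - 1572)/7) = -4621342 + (6/7 - 2*√246/7) = -32349388/7 - 2*√246/7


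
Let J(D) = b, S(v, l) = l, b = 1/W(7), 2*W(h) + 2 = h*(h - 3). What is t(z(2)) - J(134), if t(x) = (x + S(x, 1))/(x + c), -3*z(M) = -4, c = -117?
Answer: -438/4511 ≈ -0.097096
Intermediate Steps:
W(h) = -1 + h*(-3 + h)/2 (W(h) = -1 + (h*(h - 3))/2 = -1 + (h*(-3 + h))/2 = -1 + h*(-3 + h)/2)
b = 1/13 (b = 1/(-1 + (½)*7² - 3/2*7) = 1/(-1 + (½)*49 - 21/2) = 1/(-1 + 49/2 - 21/2) = 1/13 ≈ 0.076923)
z(M) = 4/3 (z(M) = -⅓*(-4) = 4/3)
J(D) = 1/13
t(x) = (1 + x)/(-117 + x) (t(x) = (x + 1)/(x - 117) = (1 + x)/(-117 + x))
t(z(2)) - J(134) = (1 + 4/3)/(-117 + 4/3) - 1*1/13 = (7/3)/(-347/3) - 1/13 = -3/347*7/3 - 1/13 = -7/347 - 1/13 = -438/4511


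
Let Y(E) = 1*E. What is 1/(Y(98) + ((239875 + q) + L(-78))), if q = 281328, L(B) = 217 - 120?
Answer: 1/521398 ≈ 1.9179e-6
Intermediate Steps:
Y(E) = E
L(B) = 97
1/(Y(98) + ((239875 + q) + L(-78))) = 1/(98 + ((239875 + 281328) + 97)) = 1/(98 + (521203 + 97)) = 1/(98 + 521300) = 1/521398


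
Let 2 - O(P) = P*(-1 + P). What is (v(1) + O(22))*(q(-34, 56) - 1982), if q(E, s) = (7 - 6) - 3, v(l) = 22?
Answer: 868992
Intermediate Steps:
O(P) = 2 - P*(-1 + P)
q(E, s) = -2 (q(E, s) = 1 - 3 = -2)
(v(1) + O(22))*(q(-34, 56) - 1982) = (22 + (2 + 22 - 1*22**2))*(-2 - 1982) = (22 + (2 + 22 - 1*484))*(-1984) = (22 + (2 + 22 - 484))*(-1984) = (22 - 460)*(-1984) = -438*(-1984) = 868992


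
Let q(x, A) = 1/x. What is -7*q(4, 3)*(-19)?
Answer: 133/4 ≈ 33.250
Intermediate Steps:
-7*q(4, 3)*(-19) = -7/4*(-19) = 133/4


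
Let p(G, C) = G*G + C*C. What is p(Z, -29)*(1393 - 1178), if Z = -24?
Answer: 304655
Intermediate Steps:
p(G, C) = C² + G² (p(G, C) = G² + C² = C² + G²)
p(Z, -29)*(1393 - 1178) = ((-29)² + (-24)²)*(1393 - 1178) = (841 + 576)*215 = 1417*215 = 304655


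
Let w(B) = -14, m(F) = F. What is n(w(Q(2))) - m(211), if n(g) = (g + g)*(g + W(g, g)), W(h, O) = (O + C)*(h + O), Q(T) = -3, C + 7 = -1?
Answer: -17067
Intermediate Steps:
C = -8 (C = -7 - 1 = -8)
W(h, O) = (-8 + O)*(O + h) (W(h, O) = (O - 8)*(h + O) = (-8 + O)*(O + h))
n(g) = 2*g*(-15*g + 2*g**2) (n(g) = (g + g)*(g + (g**2 - 8*g - 8*g + g*g)) = (2*g)*(g + (g**2 - 8*g - 8*g + g**2)) = (2*g)*(g + (-16*g + 2*g**2)) = (2*g)*(-15*g + 2*g**2) = 2*g*(-15*g + 2*g**2))
n(w(Q(2))) - m(211) = (-14)**2*(-30 + 4*(-14)) - 1*211 = 196*(-30 - 56) - 211 = 196*(-86) - 211 = -16856 - 211 = -17067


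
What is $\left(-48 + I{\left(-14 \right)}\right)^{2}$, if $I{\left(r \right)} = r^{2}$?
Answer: $21904$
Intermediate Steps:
$\left(-48 + I{\left(-14 \right)}\right)^{2} = \left(-48 + \left(-14\right)^{2}\right)^{2} = \left(-48 + 196\right)^{2} = 148^{2} = 21904$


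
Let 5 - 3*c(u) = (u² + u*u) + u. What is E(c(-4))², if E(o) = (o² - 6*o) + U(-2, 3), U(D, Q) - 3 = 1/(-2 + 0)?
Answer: 3728761/324 ≈ 11509.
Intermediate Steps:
U(D, Q) = 5/2 (U(D, Q) = 3 + 1/(-2 + 0) = 3 + 1/(-2) = 3 - ½ = 5/2)
c(u) = 5/3 - 2*u²/3 - u/3 (c(u) = 5/3 - ((u² + u*u) + u)/3 = 5/3 - ((u² + u²) + u)/3 = 5/3 - (2*u² + u)/3 = 5/3 - (u + 2*u²)/3 = 5/3 + (-2*u²/3 - u/3) = 5/3 - 2*u²/3 - u/3)
E(o) = 5/2 + o² - 6*o (E(o) = (o² - 6*o) + 5/2 = 5/2 + o² - 6*o)
E(c(-4))² = (5/2 + (5/3 - ⅔*(-4)² - ⅓*(-4))² - 6*(5/3 - ⅔*(-4)² - ⅓*(-4)))² = (5/2 + (5/3 - ⅔*16 + 4/3)² - 6*(5/3 - ⅔*16 + 4/3))² = (5/2 + (5/3 - 32/3 + 4/3)² - 6*(5/3 - 32/3 + 4/3))² = (5/2 + (-23/3)² - 6*(-23/3))² = (5/2 + 529/9 + 46)² = (1931/18)² = 3728761/324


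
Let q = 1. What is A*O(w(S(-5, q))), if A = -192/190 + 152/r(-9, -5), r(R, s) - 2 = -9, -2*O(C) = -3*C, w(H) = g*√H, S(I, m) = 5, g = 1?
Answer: -22668*√5/665 ≈ -76.221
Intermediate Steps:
w(H) = √H (w(H) = 1*√H = √H)
O(C) = 3*C/2 (O(C) = -(-3)*C/2 = 3*C/2)
r(R, s) = -7 (r(R, s) = 2 - 9 = -7)
A = -15112/665 (A = -192/190 + 152/(-7) = -192*1/190 + 152*(-⅐) = -96/95 - 152/7 = -15112/665 ≈ -22.725)
A*O(w(S(-5, q))) = -22668*√5/665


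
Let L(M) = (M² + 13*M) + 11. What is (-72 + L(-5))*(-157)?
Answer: 15857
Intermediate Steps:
L(M) = 11 + M² + 13*M
(-72 + L(-5))*(-157) = (-72 + (11 + (-5)² + 13*(-5)))*(-157) = (-72 + (11 + 25 - 65))*(-157) = (-72 - 29)*(-157) = -101*(-157) = 15857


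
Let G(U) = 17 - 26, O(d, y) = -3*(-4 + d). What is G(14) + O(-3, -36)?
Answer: 12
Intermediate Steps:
O(d, y) = 12 - 3*d
G(U) = -9
G(14) + O(-3, -36) = -9 + (12 - 3*(-3)) = -9 + (12 + 9) = -9 + 21 = 12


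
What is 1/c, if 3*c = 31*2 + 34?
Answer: 1/32 ≈ 0.031250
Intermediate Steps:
c = 32 (c = (31*2 + 34)/3 = (62 + 34)/3 = (⅓)*96 = 32)
1/c = 1/32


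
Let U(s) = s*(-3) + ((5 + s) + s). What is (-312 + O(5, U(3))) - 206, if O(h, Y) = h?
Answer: -513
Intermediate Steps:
U(s) = 5 - s (U(s) = -3*s + (5 + 2*s) = 5 - s)
(-312 + O(5, U(3))) - 206 = (-312 + 5) - 206 = -307 - 206 = -513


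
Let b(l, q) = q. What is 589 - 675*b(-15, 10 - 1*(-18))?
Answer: -18311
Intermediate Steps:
589 - 675*b(-15, 10 - 1*(-18)) = 589 - 675*(10 - 1*(-18)) = 589 - 675*(10 + 18) = 589 - 675*28 = 589 - 18900 = -18311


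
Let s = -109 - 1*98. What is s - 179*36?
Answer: -6651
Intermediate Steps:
s = -207 (s = -109 - 98 = -207)
s - 179*36 = -207 - 179*36 = -207 - 6444 = -6651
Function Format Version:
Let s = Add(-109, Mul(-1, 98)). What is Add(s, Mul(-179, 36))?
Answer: -6651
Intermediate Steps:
s = -207 (s = Add(-109, -98) = -207)
Add(s, Mul(-179, 36)) = Add(-207, Mul(-179, 36)) = Add(-207, -6444) = -6651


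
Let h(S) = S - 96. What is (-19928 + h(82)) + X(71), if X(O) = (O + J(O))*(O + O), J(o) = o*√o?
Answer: -9860 + 10082*√71 ≈ 75093.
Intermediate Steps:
J(o) = o^(3/2)
X(O) = 2*O*(O + O^(3/2)) (X(O) = (O + O^(3/2))*(O + O) = (O + O^(3/2))*(2*O) = 2*O*(O + O^(3/2)))
h(S) = -96 + S
(-19928 + h(82)) + X(71) = (-19928 + (-96 + 82)) + 2*71*(71 + 71^(3/2)) = (-19928 - 14) + 2*71*(71 + 71*√71) = -19942 + (10082 + 10082*√71) = -9860 + 10082*√71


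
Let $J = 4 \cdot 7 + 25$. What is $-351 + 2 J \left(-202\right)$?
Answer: $-21763$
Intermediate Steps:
$J = 53$ ($J = 28 + 25 = 53$)
$-351 + 2 J \left(-202\right) = -351 + 2 \cdot 53 \left(-202\right) = -351 + 106 \left(-202\right) = -351 - 21412 = -21763$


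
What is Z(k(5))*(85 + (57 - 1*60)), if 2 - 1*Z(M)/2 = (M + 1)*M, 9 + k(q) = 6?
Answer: -656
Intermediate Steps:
k(q) = -3 (k(q) = -9 + 6 = -3)
Z(M) = 4 - 2*M*(1 + M) (Z(M) = 4 - 2*(M + 1)*M = 4 - 2*(1 + M)*M = 4 - 2*M*(1 + M))
Z(k(5))*(85 + (57 - 1*60)) = (4 - 2*(-3) - 2*(-3)²)*(85 + (57 - 1*60)) = (4 + 6 - 2*9)*(85 + (57 - 60)) = (4 + 6 - 18)*(85 - 3) = -8*82 = -656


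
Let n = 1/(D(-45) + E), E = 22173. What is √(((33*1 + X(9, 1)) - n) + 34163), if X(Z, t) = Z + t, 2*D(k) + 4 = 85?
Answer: 2*√16878594328230/44427 ≈ 184.95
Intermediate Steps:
D(k) = 81/2 (D(k) = -2 + (½)*85 = -2 + 85/2 = 81/2)
n = 2/44427 (n = 1/(81/2 + 22173) = 1/(44427/2) = 2/44427 ≈ 4.5018e-5)
√(((33*1 + X(9, 1)) - n) + 34163) = √(((33*1 + (9 + 1)) - 1*2/44427) + 34163) = √(((33 + 10) - 2/44427) + 34163) = √((43 - 2/44427) + 34163) = √(1910359/44427 + 34163) = √(1519669960/44427) = 2*√16878594328230/44427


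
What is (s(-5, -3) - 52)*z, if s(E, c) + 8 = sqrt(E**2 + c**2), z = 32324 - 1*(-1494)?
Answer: -2029080 + 33818*sqrt(34) ≈ -1.8319e+6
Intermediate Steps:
z = 33818 (z = 32324 + 1494 = 33818)
s(E, c) = -8 + sqrt(E**2 + c**2)
(s(-5, -3) - 52)*z = ((-8 + sqrt((-5)**2 + (-3)**2)) - 52)*33818 = ((-8 + sqrt(25 + 9)) - 52)*33818 = ((-8 + sqrt(34)) - 52)*33818 = (-60 + sqrt(34))*33818 = -2029080 + 33818*sqrt(34)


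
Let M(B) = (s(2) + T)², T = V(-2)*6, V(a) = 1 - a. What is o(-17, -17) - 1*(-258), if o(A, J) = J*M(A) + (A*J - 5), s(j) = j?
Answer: -6258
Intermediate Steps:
T = 18 (T = (1 - 1*(-2))*6 = (1 + 2)*6 = 3*6 = 18)
M(B) = 400 (M(B) = (2 + 18)² = 20² = 400)
o(A, J) = -5 + 400*J + A*J (o(A, J) = J*400 + (A*J - 5) = 400*J + (-5 + A*J) = -5 + 400*J + A*J)
o(-17, -17) - 1*(-258) = (-5 + 400*(-17) - 17*(-17)) - 1*(-258) = (-5 - 6800 + 289) + 258 = -6516 + 258 = -6258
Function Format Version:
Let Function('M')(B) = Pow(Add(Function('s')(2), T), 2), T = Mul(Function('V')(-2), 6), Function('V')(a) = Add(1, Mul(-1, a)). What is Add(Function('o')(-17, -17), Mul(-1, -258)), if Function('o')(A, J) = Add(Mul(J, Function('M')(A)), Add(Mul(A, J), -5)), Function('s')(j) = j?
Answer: -6258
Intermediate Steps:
T = 18 (T = Mul(Add(1, Mul(-1, -2)), 6) = Mul(Add(1, 2), 6) = Mul(3, 6) = 18)
Function('M')(B) = 400 (Function('M')(B) = Pow(Add(2, 18), 2) = Pow(20, 2) = 400)
Function('o')(A, J) = Add(-5, Mul(400, J), Mul(A, J)) (Function('o')(A, J) = Add(Mul(J, 400), Add(Mul(A, J), -5)) = Add(Mul(400, J), Add(-5, Mul(A, J))) = Add(-5, Mul(400, J), Mul(A, J)))
Add(Function('o')(-17, -17), Mul(-1, -258)) = Add(Add(-5, Mul(400, -17), Mul(-17, -17)), Mul(-1, -258)) = Add(Add(-5, -6800, 289), 258) = Add(-6516, 258) = -6258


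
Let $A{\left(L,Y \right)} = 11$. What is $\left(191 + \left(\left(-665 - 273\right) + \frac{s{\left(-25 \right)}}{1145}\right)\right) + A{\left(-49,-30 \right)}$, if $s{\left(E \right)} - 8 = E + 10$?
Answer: $- \frac{842727}{1145} \approx -736.01$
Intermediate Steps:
$s{\left(E \right)} = 18 + E$ ($s{\left(E \right)} = 8 + \left(E + 10\right) = 8 + \left(10 + E\right) = 18 + E$)
$\left(191 + \left(\left(-665 - 273\right) + \frac{s{\left(-25 \right)}}{1145}\right)\right) + A{\left(-49,-30 \right)} = \left(191 + \left(\left(-665 - 273\right) + \frac{18 - 25}{1145}\right)\right) + 11 = \left(191 - \frac{1074017}{1145}\right) + 11 = - \frac{855322}{1145} + 11 = - \frac{842727}{1145}$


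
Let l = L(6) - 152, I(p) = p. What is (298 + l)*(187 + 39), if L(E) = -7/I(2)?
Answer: 32205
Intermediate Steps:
L(E) = -7/2
l = -311/2 (l = -7/2 - 152 = -311/2 ≈ -155.50)
(298 + l)*(187 + 39) = (298 - 311/2)*(187 + 39) = (285/2)*226 = 32205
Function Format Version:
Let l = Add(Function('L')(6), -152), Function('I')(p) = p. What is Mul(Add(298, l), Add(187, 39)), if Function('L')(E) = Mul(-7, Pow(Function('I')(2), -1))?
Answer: 32205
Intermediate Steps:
Function('L')(E) = Rational(-7, 2) (Function('L')(E) = Mul(-7, Pow(2, -1)) = Mul(-7, Rational(1, 2)) = Rational(-7, 2))
l = Rational(-311, 2) (l = Add(Rational(-7, 2), -152) = Rational(-311, 2) ≈ -155.50)
Mul(Add(298, l), Add(187, 39)) = Mul(Add(298, Rational(-311, 2)), Add(187, 39)) = Mul(Rational(285, 2), 226) = 32205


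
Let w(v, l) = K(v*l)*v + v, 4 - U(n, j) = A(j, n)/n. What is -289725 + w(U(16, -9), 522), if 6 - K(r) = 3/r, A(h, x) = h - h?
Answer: -50407279/174 ≈ -2.8970e+5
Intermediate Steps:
A(h, x) = 0
U(n, j) = 4 (U(n, j) = 4 - 0/n = 4 - 1*0 = 4 + 0 = 4)
K(r) = 6 - 3/r
w(v, l) = v + v*(6 - 3/(l*v)) (w(v, l) = (6 - 3*1/(l*v))*v + v = (6 - 3/(l*v))*v + v = v*(6 - 3/(l*v)) + v = v + v*(6 - 3/(l*v)))
-289725 + w(U(16, -9), 522) = -289725 + (-3/522 + 7*4) = -289725 + (-3*1/522 + 28) = -289725 + (-1/174 + 28) = -289725 + 4871/174 = -50407279/174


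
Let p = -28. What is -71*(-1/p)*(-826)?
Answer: 4189/2 ≈ 2094.5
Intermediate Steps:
-71*(-1/p)*(-826) = -71/((-1*(-28)))*(-826) = -71/28*(-826) = 4189/2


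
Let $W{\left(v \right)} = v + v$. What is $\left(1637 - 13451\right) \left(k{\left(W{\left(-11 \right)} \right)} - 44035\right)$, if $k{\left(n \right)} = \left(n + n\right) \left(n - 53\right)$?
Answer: $481243290$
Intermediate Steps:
$W{\left(v \right)} = 2 v$
$k{\left(n \right)} = 2 n \left(-53 + n\right)$
$\left(1637 - 13451\right) \left(k{\left(W{\left(-11 \right)} \right)} - 44035\right) = \left(1637 - 13451\right) \left(2 \cdot 2 \left(-11\right) \left(-53 + 2 \left(-11\right)\right) - 44035\right) = - 11814 \left(2 \left(-22\right) \left(-53 - 22\right) - 44035\right) = - 11814 \left(2 \left(-22\right) \left(-75\right) - 44035\right) = - 11814 \left(3300 - 44035\right) = \left(-11814\right) \left(-40735\right) = 481243290$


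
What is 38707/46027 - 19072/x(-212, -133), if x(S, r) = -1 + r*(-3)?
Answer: -431210779/9159373 ≈ -47.079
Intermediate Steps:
x(S, r) = -1 - 3*r
38707/46027 - 19072/x(-212, -133) = 38707/46027 - 19072/(-1 - 3*(-133)) = 38707*(1/46027) - 19072/(-1 + 399) = 38707/46027 - 19072/398 = 38707/46027 - 19072*1/398 = 38707/46027 - 9536/199 = -431210779/9159373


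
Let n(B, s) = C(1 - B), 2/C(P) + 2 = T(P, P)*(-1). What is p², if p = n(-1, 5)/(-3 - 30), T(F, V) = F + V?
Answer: 1/9801 ≈ 0.00010203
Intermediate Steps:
C(P) = 2/(-2 - 2*P) (C(P) = 2/(-2 + (P + P)*(-1)) = 2/(-2 + (2*P)*(-1)) = 2/(-2 - 2*P))
n(B, s) = -1/(2 - B) (n(B, s) = -1/(1 + (1 - B)) = -1/(2 - B))
p = 1/99 (p = 1/((-2 - 1)*(-3 - 30)) = 1/(-3*(-33)) = -⅓*(-1/33) = 1/99 ≈ 0.010101)
p² = (1/99)² = 1/9801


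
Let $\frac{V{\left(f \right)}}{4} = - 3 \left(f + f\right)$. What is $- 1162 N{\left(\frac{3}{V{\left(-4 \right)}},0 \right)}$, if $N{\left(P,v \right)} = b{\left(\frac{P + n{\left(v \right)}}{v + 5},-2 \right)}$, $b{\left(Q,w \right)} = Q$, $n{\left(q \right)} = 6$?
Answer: $- \frac{112133}{80} \approx -1401.7$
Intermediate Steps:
$V{\left(f \right)} = - 24 f$ ($V{\left(f \right)} = 4 \left(- 3 \left(f + f\right)\right) = 4 \left(- 3 \cdot 2 f\right) = 4 \left(- 6 f\right) = - 24 f$)
$N{\left(P,v \right)} = \frac{6 + P}{5 + v}$ ($N{\left(P,v \right)} = \frac{P + 6}{v + 5} = \frac{6 + P}{5 + v}$)
$- 1162 N{\left(\frac{3}{V{\left(-4 \right)}},0 \right)} = - 1162 \frac{6 + \frac{3}{\left(-24\right) \left(-4\right)}}{5 + 0} = - 1162 \frac{6 + \frac{3}{96}}{5} = - 1162 \frac{6 + 3 \cdot \frac{1}{96}}{5} = - 1162 \frac{6 + \frac{1}{32}}{5} = - 1162 \cdot \frac{1}{5} \cdot \frac{193}{32} = \left(-1162\right) \frac{193}{160} = - \frac{112133}{80}$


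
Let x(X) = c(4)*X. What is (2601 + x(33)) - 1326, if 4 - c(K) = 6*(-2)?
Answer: 1803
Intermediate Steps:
c(K) = 16 (c(K) = 4 - 6*(-2) = 4 - 1*(-12) = 4 + 12 = 16)
x(X) = 16*X
(2601 + x(33)) - 1326 = (2601 + 16*33) - 1326 = (2601 + 528) - 1326 = 3129 - 1326 = 1803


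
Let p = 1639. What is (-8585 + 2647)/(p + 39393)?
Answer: -2969/20516 ≈ -0.14472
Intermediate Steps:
(-8585 + 2647)/(p + 39393) = (-8585 + 2647)/(1639 + 39393) = -5938/41032 = -5938*1/41032 = -2969/20516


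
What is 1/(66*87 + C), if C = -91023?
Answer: -1/85281 ≈ -1.1726e-5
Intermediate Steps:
1/(66*87 + C) = 1/(66*87 - 91023) = 1/(5742 - 91023) = 1/(-85281) = -1/85281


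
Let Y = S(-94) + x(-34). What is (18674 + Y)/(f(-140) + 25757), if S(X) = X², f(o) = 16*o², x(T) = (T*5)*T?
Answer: 33290/339357 ≈ 0.098097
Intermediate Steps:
x(T) = 5*T² (x(T) = (5*T)*T = 5*T²)
Y = 14616 (Y = (-94)² + 5*(-34)² = 8836 + 5*1156 = 8836 + 5780 = 14616)
(18674 + Y)/(f(-140) + 25757) = (18674 + 14616)/(16*(-140)² + 25757) = 33290/(16*19600 + 25757) = 33290/(313600 + 25757) = 33290/339357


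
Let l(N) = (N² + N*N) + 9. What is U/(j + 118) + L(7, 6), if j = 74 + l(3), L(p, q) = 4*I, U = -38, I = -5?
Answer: -4418/219 ≈ -20.174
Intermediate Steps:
l(N) = 9 + 2*N² (l(N) = (N² + N²) + 9 = 2*N² + 9 = 9 + 2*N²)
L(p, q) = -20 (L(p, q) = 4*(-5) = -20)
j = 101 (j = 74 + (9 + 2*3²) = 74 + (9 + 2*9) = 74 + (9 + 18) = 74 + 27 = 101)
U/(j + 118) + L(7, 6) = -38/(101 + 118) - 20 = -38/219 - 20 = -4418/219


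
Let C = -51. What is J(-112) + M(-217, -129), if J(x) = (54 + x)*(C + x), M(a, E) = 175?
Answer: 9629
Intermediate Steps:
J(x) = (-51 + x)*(54 + x) (J(x) = (54 + x)*(-51 + x) = (-51 + x)*(54 + x))
J(-112) + M(-217, -129) = (-2754 + (-112)² + 3*(-112)) + 175 = (-2754 + 12544 - 336) + 175 = 9454 + 175 = 9629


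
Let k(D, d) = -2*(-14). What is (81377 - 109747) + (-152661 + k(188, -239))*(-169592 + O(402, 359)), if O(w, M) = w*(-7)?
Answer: 26314816628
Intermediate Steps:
k(D, d) = 28
O(w, M) = -7*w
(81377 - 109747) + (-152661 + k(188, -239))*(-169592 + O(402, 359)) = (81377 - 109747) + (-152661 + 28)*(-169592 - 7*402) = -28370 - 152633*(-169592 - 2814) = -28370 - 152633*(-172406) = -28370 + 26314844998 = 26314816628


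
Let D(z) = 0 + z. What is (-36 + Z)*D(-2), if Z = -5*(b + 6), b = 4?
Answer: 172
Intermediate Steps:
Z = -50 (Z = -5*(4 + 6) = -5*10 = -50)
D(z) = z
(-36 + Z)*D(-2) = (-36 - 50)*(-2) = -86*(-2) = 172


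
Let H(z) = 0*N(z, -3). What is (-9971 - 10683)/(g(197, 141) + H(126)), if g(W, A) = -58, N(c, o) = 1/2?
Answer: 10327/29 ≈ 356.10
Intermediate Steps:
N(c, o) = ½
H(z) = 0 (H(z) = 0*(½) = 0)
(-9971 - 10683)/(g(197, 141) + H(126)) = (-9971 - 10683)/(-58 + 0) = -20654/(-58) = -20654*(-1/58) = 10327/29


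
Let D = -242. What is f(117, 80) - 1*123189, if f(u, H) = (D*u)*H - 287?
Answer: -2388596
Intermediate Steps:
f(u, H) = -287 - 242*H*u (f(u, H) = (-242*u)*H - 287 = -242*H*u - 287 = -287 - 242*H*u)
f(117, 80) - 1*123189 = (-287 - 242*80*117) - 1*123189 = (-287 - 2265120) - 123189 = -2265407 - 123189 = -2388596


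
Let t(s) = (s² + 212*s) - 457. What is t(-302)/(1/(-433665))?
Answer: -11588829795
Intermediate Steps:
t(s) = -457 + s² + 212*s
t(-302)/(1/(-433665)) = (-457 + (-302)² + 212*(-302))/(1/(-433665)) = (-457 + 91204 - 64024)/(-1/433665) = 26723*(-433665) = -11588829795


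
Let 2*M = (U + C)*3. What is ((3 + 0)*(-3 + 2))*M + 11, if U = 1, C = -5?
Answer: 29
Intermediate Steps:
M = -6 (M = ((1 - 5)*3)/2 = (-4*3)/2 = (½)*(-12) = -6)
((3 + 0)*(-3 + 2))*M + 11 = ((3 + 0)*(-3 + 2))*(-6) + 11 = (3*(-1))*(-6) + 11 = -3*(-6) + 11 = 18 + 11 = 29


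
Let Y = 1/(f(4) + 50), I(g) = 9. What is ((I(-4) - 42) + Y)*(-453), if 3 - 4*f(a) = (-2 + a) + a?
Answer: 2943141/197 ≈ 14940.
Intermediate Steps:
f(a) = 5/4 - a/2 (f(a) = ¾ - ((-2 + a) + a)/4 = ¾ - (-2 + 2*a)/4 = ¾ + (½ - a/2) = 5/4 - a/2)
Y = 4/197 (Y = 1/((5/4 - ½*4) + 50) = 1/((5/4 - 2) + 50) = 1/(-¾ + 50) = 1/(197/4) = 4/197 ≈ 0.020305)
((I(-4) - 42) + Y)*(-453) = ((9 - 42) + 4/197)*(-453) = (-33 + 4/197)*(-453) = -6497/197*(-453) = 2943141/197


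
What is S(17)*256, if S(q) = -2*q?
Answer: -8704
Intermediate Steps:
S(17)*256 = -2*17*256 = -34*256 = -8704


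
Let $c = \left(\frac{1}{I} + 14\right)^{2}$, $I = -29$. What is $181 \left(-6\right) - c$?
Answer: $- \frac{1077351}{841} \approx -1281.0$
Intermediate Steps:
$c = \frac{164025}{841}$ ($c = \left(\frac{1}{-29} + 14\right)^{2} = \left(- \frac{1}{29} + 14\right)^{2} = \left(\frac{405}{29}\right)^{2} = \frac{164025}{841} \approx 195.04$)
$181 \left(-6\right) - c = 181 \left(-6\right) - \frac{164025}{841} = -1086 - \frac{164025}{841} = - \frac{1077351}{841}$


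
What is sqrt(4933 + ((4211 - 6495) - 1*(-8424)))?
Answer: sqrt(11073) ≈ 105.23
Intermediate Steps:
sqrt(4933 + ((4211 - 6495) - 1*(-8424))) = sqrt(4933 + (-2284 + 8424)) = sqrt(4933 + 6140) = sqrt(11073)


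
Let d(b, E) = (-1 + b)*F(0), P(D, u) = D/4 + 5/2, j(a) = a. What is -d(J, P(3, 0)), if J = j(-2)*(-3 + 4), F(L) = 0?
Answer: 0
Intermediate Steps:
P(D, u) = 5/2 + D/4 (P(D, u) = D*(¼) + 5*(½) = D/4 + 5/2 = 5/2 + D/4)
J = -2 (J = -2*(-3 + 4) = -2*1 = -2)
d(b, E) = 0 (d(b, E) = (-1 + b)*0 = 0)
-d(J, P(3, 0)) = -1*0 = 0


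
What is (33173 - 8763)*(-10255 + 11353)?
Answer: 26802180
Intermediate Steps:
(33173 - 8763)*(-10255 + 11353) = 24410*1098 = 26802180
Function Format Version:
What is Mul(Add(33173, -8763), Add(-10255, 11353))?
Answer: 26802180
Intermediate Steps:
Mul(Add(33173, -8763), Add(-10255, 11353)) = Mul(24410, 1098) = 26802180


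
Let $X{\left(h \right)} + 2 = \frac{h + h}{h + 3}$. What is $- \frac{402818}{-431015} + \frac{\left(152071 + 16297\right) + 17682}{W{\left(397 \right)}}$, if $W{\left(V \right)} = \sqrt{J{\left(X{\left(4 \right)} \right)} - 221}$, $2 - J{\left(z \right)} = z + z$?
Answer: $\frac{30986}{33155} - \frac{186050 i \sqrt{7}}{39} \approx 0.93458 - 12622.0 i$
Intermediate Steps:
$X{\left(h \right)} = -2 + \frac{2 h}{3 + h}$ ($X{\left(h \right)} = -2 + \frac{h + h}{h + 3} = -2 + \frac{2 h}{3 + h}$)
$J{\left(z \right)} = 2 - 2 z$ ($J{\left(z \right)} = 2 - \left(z + z\right) = 2 - 2 z$)
$W{\left(V \right)} = \frac{39 i \sqrt{7}}{7}$ ($W{\left(V \right)} = \sqrt{\left(2 - 2 \left(- \frac{6}{3 + 4}\right)\right) - 221} = \sqrt{\left(2 - 2 \left(- \frac{6}{7}\right)\right) - 221} = \sqrt{\left(2 - 2 \left(\left(-6\right) \frac{1}{7}\right)\right) - 221} = \sqrt{\left(2 - - \frac{12}{7}\right) - 221} = \sqrt{\left(2 + \frac{12}{7}\right) - 221} = \sqrt{\frac{26}{7} - 221} = \sqrt{- \frac{1521}{7}} = \frac{39 i \sqrt{7}}{7}$)
$- \frac{402818}{-431015} + \frac{\left(152071 + 16297\right) + 17682}{W{\left(397 \right)}} = - \frac{402818}{-431015} + \frac{\left(152071 + 16297\right) + 17682}{\frac{39}{7} i \sqrt{7}} = \left(-402818\right) \left(- \frac{1}{431015}\right) + \left(168368 + 17682\right) \left(- \frac{i \sqrt{7}}{39}\right) = \frac{30986}{33155} + 186050 \left(- \frac{i \sqrt{7}}{39}\right) = \frac{30986}{33155} - \frac{186050 i \sqrt{7}}{39}$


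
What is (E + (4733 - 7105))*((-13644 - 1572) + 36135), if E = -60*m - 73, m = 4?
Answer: -56167515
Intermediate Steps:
E = -313 (E = -60*4 - 73 = -240 - 73 = -313)
(E + (4733 - 7105))*((-13644 - 1572) + 36135) = (-313 + (4733 - 7105))*((-13644 - 1572) + 36135) = (-313 - 2372)*(-15216 + 36135) = -2685*20919 = -56167515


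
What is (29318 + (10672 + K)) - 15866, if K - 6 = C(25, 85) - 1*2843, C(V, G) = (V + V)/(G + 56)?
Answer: 3001517/141 ≈ 21287.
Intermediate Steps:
C(V, G) = 2*V/(56 + G) (C(V, G) = (2*V)/(56 + G) = 2*V/(56 + G))
K = -399967/141 (K = 6 + (2*25/(56 + 85) - 1*2843) = 6 + (2*25/141 - 2843) = 6 + (2*25*(1/141) - 2843) = 6 + (50/141 - 2843) = 6 - 400813/141 = -399967/141 ≈ -2836.6)
(29318 + (10672 + K)) - 15866 = (29318 + (10672 - 399967/141)) - 15866 = (29318 + 1104785/141) - 15866 = 5238623/141 - 15866 = 3001517/141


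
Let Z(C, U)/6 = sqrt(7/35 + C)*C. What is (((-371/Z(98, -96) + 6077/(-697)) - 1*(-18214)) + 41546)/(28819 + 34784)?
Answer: 41646643/44331291 - 53*sqrt(2455)/2623242132 ≈ 0.93944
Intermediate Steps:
Z(C, U) = 6*C*sqrt(1/5 + C) (Z(C, U) = 6*(sqrt(7/35 + C)*C) = 6*(sqrt(7*(1/35) + C)*C) = 6*(sqrt(1/5 + C)*C) = 6*(C*sqrt(1/5 + C)) = 6*C*sqrt(1/5 + C))
(((-371/Z(98, -96) + 6077/(-697)) - 1*(-18214)) + 41546)/(28819 + 34784) = (((-371*5/(588*sqrt(5 + 25*98)) + 6077/(-697)) - 1*(-18214)) + 41546)/(28819 + 34784) = (((-371*5/(588*sqrt(5 + 2450)) + 6077*(-1/697)) + 18214) + 41546)/63603 = (((-371*sqrt(2455)/288708 - 6077/697) + 18214) + 41546)*(1/63603) = (((-53*sqrt(2455)/41244 - 6077/697) + 18214) + 41546)*(1/63603) = (((-6077/697 - 53*sqrt(2455)/41244) + 18214) + 41546)*(1/63603) = ((12689081/697 - 53*sqrt(2455)/41244) + 41546)*(1/63603) = (41646643/697 - 53*sqrt(2455)/41244)*(1/63603) = 41646643/44331291 - 53*sqrt(2455)/2623242132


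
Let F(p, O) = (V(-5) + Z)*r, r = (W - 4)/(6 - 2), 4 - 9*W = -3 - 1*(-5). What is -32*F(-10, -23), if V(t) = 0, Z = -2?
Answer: -544/9 ≈ -60.444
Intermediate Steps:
W = 2/9 (W = 4/9 - (-3 - 1*(-5))/9 = 4/9 - (-3 + 5)/9 = 4/9 - 1/9*2 = 4/9 - 2/9 = 2/9 ≈ 0.22222)
r = -17/18 (r = (2/9 - 4)/(6 - 2) = -34/9/4 = -34/9*1/4 = -17/18 ≈ -0.94444)
F(p, O) = 17/9 (F(p, O) = (0 - 2)*(-17/18) = -2*(-17/18) = 17/9)
-32*F(-10, -23) = -32*17/9 = -544/9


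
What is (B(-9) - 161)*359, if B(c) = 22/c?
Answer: -528089/9 ≈ -58677.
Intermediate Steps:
(B(-9) - 161)*359 = (22/(-9) - 161)*359 = (22*(-⅑) - 161)*359 = (-22/9 - 161)*359 = -1471/9*359 = -528089/9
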